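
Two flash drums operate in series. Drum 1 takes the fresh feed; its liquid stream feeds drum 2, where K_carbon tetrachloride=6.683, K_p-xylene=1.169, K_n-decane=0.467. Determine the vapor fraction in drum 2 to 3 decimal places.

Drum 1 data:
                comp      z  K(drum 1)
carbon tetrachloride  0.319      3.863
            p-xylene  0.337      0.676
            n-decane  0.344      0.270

V/F (drum 2) = 0.439

Drum 1:
Rachford–Rice: g(ψ₁) = Σ zᵢ(Kᵢ−1)/(1+ψ₁(Kᵢ−1)) = 0.
g(0) = ΣzᵢKᵢ − 1 = 0.553 and g(1) = 1 − Σzᵢ/Kᵢ = -0.855, so a root lies in (0, 1).
Iterate (Newton) starting at ψ₁ = 0.3:
  ψ₁ = 0.300: g = 0.0488, g' = -1.101 → ψ₁ = 0.344
  ψ₁ = 0.344: g = 0.0015, g' = -1.035 → ψ₁ = 0.346
Converged at ψ₁ = 0.346.
Drum-1 compositions:
  carbon tetrachloride: x = 0.160, y = 0.619
  p-xylene: x = 0.380, y = 0.257
  n-decane: x = 0.460, y = 0.124
Drum-2 feed = drum-1 liquid: z₂ = (0.1603, 0.3795, 0.4602).
Drum 2:
Newton–Raphson from ψ₂ = 0.5:
  ψ₂ = 0.500: g = -0.0381, g' = -0.603 → ψ₂ = 0.437
  ψ₂ = 0.437: g = 0.0016, g' = -0.658 → ψ₂ = 0.439
Converged at ψ₂ = 0.439.
  carbon tetrachloride: x = 0.046, y = 0.306
  p-xylene: x = 0.353, y = 0.413
  n-decane: x = 0.601, y = 0.281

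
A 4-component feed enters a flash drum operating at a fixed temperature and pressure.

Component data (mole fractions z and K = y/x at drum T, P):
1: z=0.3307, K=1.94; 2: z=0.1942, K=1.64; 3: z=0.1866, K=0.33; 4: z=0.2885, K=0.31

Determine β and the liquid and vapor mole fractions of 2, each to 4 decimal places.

Rachford–Rice: g(β) = Σ zᵢ(Kᵢ−1)/(1+β(Kᵢ−1)) = 0.
Check two-phase: ΣzᵢKᵢ = 1.1111 > 1 and Σzᵢ/Kᵢ = 1.7850 > 1, so g(0) = 0.1111 > 0 and g(1) = -0.7850 < 0.
Newton–Raphson from β = 0.5:
  β = 0.5000: g = -0.18629, g' = -0.6904 → β = 0.2302
  β = 0.2302: g = -0.02058, g' = -0.5691 → β = 0.1940
  β = 0.1940: g = -0.00007, g' = -0.5657 → β = 0.1939
Converged at β = 0.1939.
Compositions from xᵢ = zᵢ/(1+β(Kᵢ−1)), yᵢ = Kᵢxᵢ:
  1: x = 0.2797, y = 0.5427
  2: x = 0.1728, y = 0.2833
  3: x = 0.2145, y = 0.0708
  4: x = 0.3331, y = 0.1032

β = 0.1939, x_2 = 0.1728, y_2 = 0.2833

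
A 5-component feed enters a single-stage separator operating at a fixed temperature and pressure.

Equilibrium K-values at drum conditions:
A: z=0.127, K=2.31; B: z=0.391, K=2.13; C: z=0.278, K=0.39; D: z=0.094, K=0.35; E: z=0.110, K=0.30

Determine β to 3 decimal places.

β = 0.399

Material balance + equilibrium reduce to Σ zᵢ(Kᵢ−1)/(1+β(Kᵢ−1)) = 0.
g(0) = ΣzᵢKᵢ − 1 = 0.301 and g(1) = 1 − Σzᵢ/Kᵢ = -0.587, so a root lies in (0, 1).
Newton iteration, β⁰ = 0.5:
  β = 0.500: g = -0.0701, g' = -0.712 → β = 0.402
  β = 0.402: g = -0.0014, g' = -0.688 → β = 0.399
Converged at β = 0.399.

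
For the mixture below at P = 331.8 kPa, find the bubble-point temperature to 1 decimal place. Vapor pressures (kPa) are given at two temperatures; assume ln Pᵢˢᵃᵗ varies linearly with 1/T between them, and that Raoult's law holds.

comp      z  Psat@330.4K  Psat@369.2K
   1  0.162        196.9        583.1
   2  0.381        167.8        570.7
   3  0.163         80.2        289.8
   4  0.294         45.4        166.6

Bubble-point temperature: ΣzᵢPᵢˢᵃᵗ(T) = P. Interpolate ln Pᵢˢᵃᵗ = aᵢ + bᵢ/T.
  T = 330.4 K: ΣzᵢPᵢˢᵃᵗ = 122.25 kPa
  T = 369.2 K: ΣzᵢPᵢˢᵃᵗ = 408.12 kPa
  T = 349.8 K: ΣzᵢPᵢˢᵃᵗ = 230.80 kPa
  T = 359.5 K: ΣzᵢPᵢˢᵃᵗ = 309.23 kPa
  T = 364.4 K: ΣzᵢPᵢˢᵃᵗ = 356.40 kPa
  T = 361.9 K: ΣzᵢPᵢˢᵃᵗ = 331.66 kPa
Interpolating between 361.9 K and 364.4 K gives T ≈ 361.9 K.

T = 361.9 K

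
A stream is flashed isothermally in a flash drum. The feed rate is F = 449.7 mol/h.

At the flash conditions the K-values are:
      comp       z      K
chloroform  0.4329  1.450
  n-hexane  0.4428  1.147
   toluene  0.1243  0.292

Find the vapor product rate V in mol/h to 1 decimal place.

V = 358.0 mol/h

Iterate (Newton) starting at ψ = 0.56:
  ψ = 0.5600: g = 0.06992, g' = -0.2352 → ψ = 0.8573
  ψ = 0.8573: g = -0.02554, g' = -0.4566 → ψ = 0.8014
  ψ = 0.8014: g = -0.00202, g' = -0.3879 → ψ = 0.7962
  ψ = 0.7962: g = -0.00001, g' = -0.3825 → ψ = 0.7961
Converged at ψ = 0.7961.
Then V = ψ·F = 0.7961·449.7 = 358.0 mol/h and L = F − V = 91.7 mol/h.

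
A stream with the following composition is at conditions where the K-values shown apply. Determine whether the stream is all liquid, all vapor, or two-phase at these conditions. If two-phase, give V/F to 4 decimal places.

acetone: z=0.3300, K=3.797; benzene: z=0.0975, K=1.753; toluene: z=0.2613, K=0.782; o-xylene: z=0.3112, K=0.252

two-phase, V/F = 0.5025

ΣzᵢKᵢ = 1.7067; Σzᵢ/Kᵢ = 1.7116.
Both exceed 1, so a two-phase solution exists.
Material balance + equilibrium reduce to Σ zᵢ(Kᵢ−1)/(1+ψ(Kᵢ−1)) = 0.
Newton–Raphson from ψ = 0.48:
  ψ = 0.4800: g = 0.02115, g' = -0.9396 → ψ = 0.5025
Converged at ψ = 0.5025.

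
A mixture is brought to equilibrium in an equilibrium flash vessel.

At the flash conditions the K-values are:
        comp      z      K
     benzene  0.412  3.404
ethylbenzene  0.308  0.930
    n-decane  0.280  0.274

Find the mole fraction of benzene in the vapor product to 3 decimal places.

Rachford–Rice: g(V/F) = Σ zᵢ(Kᵢ−1)/(1+V/F(Kᵢ−1)) = 0.
Check two-phase: ΣzᵢKᵢ = 1.766 > 1 and Σzᵢ/Kᵢ = 1.474 > 1, so g(0) = 0.766 > 0 and g(1) = -0.474 < 0.
Newton–Raphson from V/F = 0.58:
  V/F = 0.580: g = 0.0401, g' = -0.857 → V/F = 0.627
  V/F = 0.627: g = -0.0004, g' = -0.877 → V/F = 0.626
Converged at V/F = 0.626.
Compositions from xᵢ = zᵢ/(1+V/F(Kᵢ−1)), yᵢ = Kᵢxᵢ:
  benzene: x = 0.164, y = 0.560
  ethylbenzene: x = 0.322, y = 0.300
  n-decane: x = 0.513, y = 0.141

y_benzene = 0.560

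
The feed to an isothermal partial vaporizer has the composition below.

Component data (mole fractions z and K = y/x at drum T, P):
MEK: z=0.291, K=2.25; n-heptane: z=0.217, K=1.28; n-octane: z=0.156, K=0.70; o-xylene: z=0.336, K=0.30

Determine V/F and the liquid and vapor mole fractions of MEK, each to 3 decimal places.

V/F = 0.247, x_MEK = 0.222, y_MEK = 0.500

Material balance + equilibrium reduce to Σ zᵢ(Kᵢ−1)/(1+V/F(Kᵢ−1)) = 0.
g(0) = ΣzᵢKᵢ − 1 = 0.143 and g(1) = 1 − Σzᵢ/Kᵢ = -0.642, so a root lies in (0, 1).
Newton–Raphson from V/F = 0.5:
  V/F = 0.500: g = -0.1398, g' = -0.594 → V/F = 0.265
  V/F = 0.265: g = -0.0097, g' = -0.536 → V/F = 0.247
Converged at V/F = 0.247.
Compositions from xᵢ = zᵢ/(1+V/F(Kᵢ−1)), yᵢ = Kᵢxᵢ:
  MEK: x = 0.222, y = 0.500
  n-heptane: x = 0.203, y = 0.260
  n-octane: x = 0.168, y = 0.118
  o-xylene: x = 0.406, y = 0.122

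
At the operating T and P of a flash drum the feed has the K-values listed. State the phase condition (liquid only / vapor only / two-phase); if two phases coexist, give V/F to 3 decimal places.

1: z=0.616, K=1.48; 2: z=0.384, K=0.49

ΣzᵢKᵢ = 1.100; Σzᵢ/Kᵢ = 1.200.
Both exceed 1, so a two-phase solution exists.
Rachford–Rice: g(ψ) = Σ zᵢ(Kᵢ−1)/(1+ψ(Kᵢ−1)) = 0.
Binary case is linear: z₁(K₁−1)(1+ψ(K₂−1)) + z₂(K₂−1)(1+ψ(K₁−1)) = 0
⇒ ψ = [z₁(K₁−1)+z₂(K₂−1)] / [−(K₁−1)(K₂−1)] = 0.0998/0.2448 = 0.408

two-phase, V/F = 0.408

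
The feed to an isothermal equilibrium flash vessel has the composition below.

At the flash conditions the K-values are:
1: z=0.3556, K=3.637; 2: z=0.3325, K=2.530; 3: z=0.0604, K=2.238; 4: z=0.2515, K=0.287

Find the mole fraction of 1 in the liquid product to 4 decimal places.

x_1 = 0.1039

Rachford–Rice: g(β) = Σ zᵢ(Kᵢ−1)/(1+β(Kᵢ−1)) = 0.
Feasibility: ΣzᵢKᵢ = 2.3419, Σzᵢ/Kᵢ = 1.1325 — both > 1, two phases present.
Newton–Raphson from β = 0.5:
  β = 0.5000: g = 0.46020, g' = -1.0539 → β = 0.9366
  β = 0.9366: g = -0.02589, g' = -1.5155 → β = 0.9196
  β = 0.9196: g = -0.00063, g' = -1.4436 → β = 0.9191
Converged at β = 0.9191.
Compositions from xᵢ = zᵢ/(1+β(Kᵢ−1)), yᵢ = Kᵢxᵢ:
  1: x = 0.1039, y = 0.3777
  2: x = 0.1382, y = 0.3496
  3: x = 0.0283, y = 0.0632
  4: x = 0.7297, y = 0.2094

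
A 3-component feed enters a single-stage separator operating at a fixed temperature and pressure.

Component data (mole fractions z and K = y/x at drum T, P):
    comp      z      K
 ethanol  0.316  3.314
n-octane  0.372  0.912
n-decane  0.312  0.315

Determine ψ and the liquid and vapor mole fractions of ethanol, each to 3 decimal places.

ψ = 0.471, x_ethanol = 0.151, y_ethanol = 0.501

Let ψ = V/F and solve Σ zᵢ(Kᵢ−1)/(1+ψ(Kᵢ−1)) = 0.
Feasibility: ΣzᵢKᵢ = 1.485, Σzᵢ/Kᵢ = 1.494 — both > 1, two phases present.
Iterate (Newton) starting at ψ = 0.4:
  ψ = 0.400: g = 0.0514, g' = -0.737 → ψ = 0.470
  ψ = 0.470: g = 0.0011, g' = -0.710 → ψ = 0.471
Converged at ψ = 0.471.
Compositions from xᵢ = zᵢ/(1+ψ(Kᵢ−1)), yᵢ = Kᵢxᵢ:
  ethanol: x = 0.151, y = 0.501
  n-octane: x = 0.388, y = 0.354
  n-decane: x = 0.461, y = 0.145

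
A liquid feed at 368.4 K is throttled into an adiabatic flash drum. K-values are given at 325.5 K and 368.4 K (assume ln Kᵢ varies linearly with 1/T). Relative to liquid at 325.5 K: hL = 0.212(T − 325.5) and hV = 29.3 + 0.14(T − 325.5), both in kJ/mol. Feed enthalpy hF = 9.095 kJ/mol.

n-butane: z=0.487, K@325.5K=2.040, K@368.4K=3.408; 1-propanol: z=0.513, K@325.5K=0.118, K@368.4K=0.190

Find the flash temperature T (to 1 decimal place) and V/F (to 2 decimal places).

Adiabatic flash: solve Rachford–Rice at each trial T, then check hF = ψ·hV(T) + (1−ψ)·hL(T).
  T = 325.5 K: K = (2.040, 0.118), RR gives ψ = 0.059, H_out = 1.725 kJ/mol
  T = 368.4 K: K = (3.408, 0.190), RR gives ψ = 0.388, H_out = 19.270 kJ/mol
  T = 346.9 K: K = (2.677, 0.152), RR gives ψ = 0.268, H_out = 11.986 kJ/mol
  T = 336.2 K: K = (2.347, 0.134), RR gives ψ = 0.182, H_out = 7.456 kJ/mol
  T = 341.5 K: K = (2.508, 0.143), RR gives ψ = 0.228, H_out = 9.809 kJ/mol
  T = 338.9 K: K = (2.428, 0.139), RR gives ψ = 0.206, H_out = 8.685 kJ/mol
  T = 340.2 K: K = (2.468, 0.141), RR gives ψ = 0.217, H_out = 9.254 kJ/mol
Linear interpolation between T = 338.9 (H_out = 8.685) and T = 340.2 (H_out = 9.254) on hF = 9.095 gives T ≈ 339.8 K, at which ψ = 0.21.

T = 339.8 K, V/F = 0.21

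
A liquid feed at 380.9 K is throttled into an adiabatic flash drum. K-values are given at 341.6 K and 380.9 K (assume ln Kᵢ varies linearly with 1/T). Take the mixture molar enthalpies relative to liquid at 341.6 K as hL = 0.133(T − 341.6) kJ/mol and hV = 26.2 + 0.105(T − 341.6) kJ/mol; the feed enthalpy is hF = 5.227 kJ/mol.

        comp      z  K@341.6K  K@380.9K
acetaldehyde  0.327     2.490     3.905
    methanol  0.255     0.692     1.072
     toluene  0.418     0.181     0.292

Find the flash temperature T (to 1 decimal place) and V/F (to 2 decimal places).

Adiabatic flash: solve Rachford–Rice at each trial T, then check hF = ψ·hV(T) + (1−ψ)·hL(T).
  T = 341.6 K: K = (2.490, 0.692, 0.181), RR gives ψ = 0.068, H_out = 1.772 kJ/mol
  T = 380.9 K: K = (3.905, 1.072, 0.292), RR gives ψ = 0.445, H_out = 16.397 kJ/mol
  T = 361.2 K: K = (3.155, 0.871, 0.233), RR gives ψ = 0.277, H_out = 9.710 kJ/mol
  T = 351.4 K: K = (2.812, 0.779, 0.206), RR gives ψ = 0.181, H_out = 5.992 kJ/mol
  T = 346.5 K: K = (2.648, 0.735, 0.193), RR gives ψ = 0.127, H_out = 3.962 kJ/mol
  T = 348.9 K: K = (2.728, 0.756, 0.199), RR gives ψ = 0.154, H_out = 4.974 kJ/mol
  T = 350.1 K: K = (2.768, 0.767, 0.203), RR gives ψ = 0.167, H_out = 5.467 kJ/mol
Linear interpolation between T = 348.9 (H_out = 4.974) and T = 350.1 (H_out = 5.467) on hF = 5.227 gives T ≈ 349.5 K, at which ψ = 0.16.

T = 349.5 K, V/F = 0.16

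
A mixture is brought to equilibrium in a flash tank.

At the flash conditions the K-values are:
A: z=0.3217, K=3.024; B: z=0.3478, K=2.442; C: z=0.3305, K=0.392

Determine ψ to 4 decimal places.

ψ = 0.9058

Rachford–Rice: g(ψ) = Σ zᵢ(Kᵢ−1)/(1+ψ(Kᵢ−1)) = 0.
Feasibility: ΣzᵢKᵢ = 1.9517, Σzᵢ/Kᵢ = 1.0919 — both > 1, two phases present.
Iterate (Newton) starting at ψ = 0.5:
  ψ = 0.5000: g = 0.32632, g' = -0.8219 → ψ = 0.8970
  ψ = 0.8970: g = 0.00792, g' = -0.8949 → ψ = 0.9059
  ψ = 0.9059: g = -0.00005, g' = -0.9055 → ψ = 0.9058
Converged at ψ = 0.9058.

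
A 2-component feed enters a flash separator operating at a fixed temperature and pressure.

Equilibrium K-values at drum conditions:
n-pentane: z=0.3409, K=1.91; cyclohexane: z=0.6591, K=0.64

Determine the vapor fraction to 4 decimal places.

ψ = 0.2227

Material balance + equilibrium reduce to Σ zᵢ(Kᵢ−1)/(1+ψ(Kᵢ−1)) = 0.
Check two-phase: ΣzᵢKᵢ = 1.0729 > 1 and Σzᵢ/Kᵢ = 1.2083 > 1, so g(0) = 0.0729 > 0 and g(1) = -0.2083 < 0.
Iterate (Newton) starting at ψ = 0.48:
  ψ = 0.4800: g = -0.07093, g' = -0.2616 → ψ = 0.2088
  ψ = 0.2088: g = 0.00412, g' = -0.2992 → ψ = 0.2226
  ψ = 0.2226: g = 0.00002, g' = -0.2962 → ψ = 0.2227
Converged at ψ = 0.2227.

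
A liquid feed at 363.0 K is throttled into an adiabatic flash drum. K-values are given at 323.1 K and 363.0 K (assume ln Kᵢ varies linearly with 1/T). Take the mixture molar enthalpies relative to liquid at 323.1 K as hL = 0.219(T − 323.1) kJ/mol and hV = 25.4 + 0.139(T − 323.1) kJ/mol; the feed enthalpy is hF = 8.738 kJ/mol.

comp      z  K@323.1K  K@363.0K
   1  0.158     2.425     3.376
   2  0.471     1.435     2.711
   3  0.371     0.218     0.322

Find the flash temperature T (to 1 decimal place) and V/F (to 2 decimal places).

Adiabatic flash: solve Rachford–Rice at each trial T, then check hF = ψ·hV(T) + (1−ψ)·hL(T).
  T = 323.1 K: K = (2.425, 1.435, 0.218), RR gives ψ = 0.233, H_out = 5.931 kJ/mol
  T = 363.0 K: K = (3.376, 2.711, 0.322), RR gives ψ = 0.728, H_out = 24.899 kJ/mol
  T = 343.1 K: K = (2.890, 2.011, 0.268), RR gives ψ = 0.548, H_out = 17.414 kJ/mol
  T = 333.1 K: K = (2.654, 1.707, 0.243), RR gives ψ = 0.419, H_out = 12.486 kJ/mol
  T = 328.1 K: K = (2.539, 1.567, 0.230), RR gives ψ = 0.335, H_out = 9.472 kJ/mol
  T = 325.6 K: K = (2.482, 1.500, 0.224), RR gives ψ = 0.287, H_out = 7.776 kJ/mol
  T = 326.9 K: K = (2.511, 1.535, 0.227), RR gives ψ = 0.313, H_out = 8.676 kJ/mol
Linear interpolation between T = 326.9 (H_out = 8.676) and T = 328.1 (H_out = 9.472) on hF = 8.738 gives T ≈ 327.0 K, at which ψ = 0.31.

T = 327.0 K, V/F = 0.31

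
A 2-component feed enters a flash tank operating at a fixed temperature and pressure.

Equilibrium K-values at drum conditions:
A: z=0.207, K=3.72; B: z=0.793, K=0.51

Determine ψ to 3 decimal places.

ψ = 0.131

Rachford–Rice: g(ψ) = Σ zᵢ(Kᵢ−1)/(1+ψ(Kᵢ−1)) = 0.
Check two-phase: ΣzᵢKᵢ = 1.174 > 1 and Σzᵢ/Kᵢ = 1.611 > 1, so g(0) = 0.174 > 0 and g(1) = -0.611 < 0.
Newton–Raphson from ψ = 0.5:
  ψ = 0.500: g = -0.2761, g' = -0.609 → ψ = 0.047
  ψ = 0.047: g = 0.1020, g' = -1.405 → ψ = 0.119
  ψ = 0.119: g = 0.0125, g' = -1.088 → ψ = 0.131
Converged at ψ = 0.131.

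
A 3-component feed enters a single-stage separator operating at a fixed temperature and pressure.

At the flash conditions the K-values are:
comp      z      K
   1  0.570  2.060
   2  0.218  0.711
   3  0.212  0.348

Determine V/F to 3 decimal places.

V/F = 0.725

Rachford–Rice: g(V/F) = Σ zᵢ(Kᵢ−1)/(1+V/F(Kᵢ−1)) = 0.
g(0) = ΣzᵢKᵢ − 1 = 0.403 and g(1) = 1 − Σzᵢ/Kᵢ = -0.193, so a root lies in (0, 1).
Newton iteration, V/F⁰ = 0.49:
  V/F = 0.490: g = 0.1211, g' = -0.497 → V/F = 0.734
  V/F = 0.734: g = -0.0052, g' = -0.563 → V/F = 0.725
Converged at V/F = 0.725.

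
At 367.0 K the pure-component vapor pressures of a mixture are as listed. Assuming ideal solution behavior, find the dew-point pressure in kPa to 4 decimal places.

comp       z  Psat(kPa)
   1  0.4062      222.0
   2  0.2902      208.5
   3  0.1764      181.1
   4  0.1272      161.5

Pdew = 200.6727 kPa

At the dew point ψ → 1, so Σzᵢ/Kᵢ = 1 with Kᵢ = Pᵢˢᵃᵗ/P ⇒ 1/P = Σzᵢ/Pᵢˢᵃᵗ.
1/P = 0.4062/222.0 + 0.2902/208.5 + 0.1764/181.1 + 0.1272/161.5 = 0.0049832 ⇒ P = 200.6727 kPa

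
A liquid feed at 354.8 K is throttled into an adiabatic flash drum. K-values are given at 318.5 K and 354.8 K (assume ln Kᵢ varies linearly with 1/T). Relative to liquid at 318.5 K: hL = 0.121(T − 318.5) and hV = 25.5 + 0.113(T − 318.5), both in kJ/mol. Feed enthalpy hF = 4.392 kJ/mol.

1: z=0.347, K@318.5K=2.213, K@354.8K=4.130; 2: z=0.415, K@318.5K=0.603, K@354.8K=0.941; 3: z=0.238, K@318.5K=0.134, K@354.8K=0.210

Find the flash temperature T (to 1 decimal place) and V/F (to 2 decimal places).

Adiabatic flash: solve Rachford–Rice at each trial T, then check hF = ψ·hV(T) + (1−ψ)·hL(T).
  T = 318.5 K: K = (2.213, 0.603, 0.134), RR gives ψ = 0.069, H_out = 1.752 kJ/mol
  T = 354.8 K: K = (4.130, 0.941, 0.210), RR gives ψ = 0.594, H_out = 19.373 kJ/mol
  T = 336.6 K: K = (3.072, 0.762, 0.170), RR gives ψ = 0.386, H_out = 11.972 kJ/mol
  T = 327.6 K: K = (2.622, 0.680, 0.151), RR gives ψ = 0.250, H_out = 7.454 kJ/mol
  T = 323.1 K: K = (2.414, 0.642, 0.143), RR gives ψ = 0.168, H_out = 4.825 kJ/mol
  T = 320.8 K: K = (2.312, 0.622, 0.138), RR gives ψ = 0.120, H_out = 3.346 kJ/mol
Linear interpolation between T = 320.8 (H_out = 3.346) and T = 323.1 (H_out = 4.825) on hF = 4.392 gives T ≈ 322.4 K, at which ψ = 0.15.

T = 322.4 K, V/F = 0.15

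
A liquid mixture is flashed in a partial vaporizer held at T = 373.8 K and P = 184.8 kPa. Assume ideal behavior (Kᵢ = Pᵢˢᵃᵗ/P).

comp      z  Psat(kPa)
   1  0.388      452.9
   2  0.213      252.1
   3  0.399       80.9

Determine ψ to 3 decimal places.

Raoult's law: Kᵢ = Pᵢˢᵃᵗ/P = Pᵢˢᵃᵗ/184.8.
  K_1 = 452.9/184.8 = 2.45076, K_2 = 252.1/184.8 = 1.36418, K_3 = 80.9/184.8 = 0.43777
Let ψ = V/F and solve Σ zᵢ(Kᵢ−1)/(1+ψ(Kᵢ−1)) = 0.
g(0) = ΣzᵢKᵢ − 1 = 0.416 and g(1) = 1 − Σzᵢ/Kᵢ = -0.226, so a root lies in (0, 1).
Iterate (Newton) starting at ψ = 0.58:
  ψ = 0.580: g = 0.0368, g' = -0.538 → ψ = 0.649
  ψ = 0.649: g = -0.0003, g' = -0.548 → ψ = 0.648
Converged at ψ = 0.648.

ψ = 0.648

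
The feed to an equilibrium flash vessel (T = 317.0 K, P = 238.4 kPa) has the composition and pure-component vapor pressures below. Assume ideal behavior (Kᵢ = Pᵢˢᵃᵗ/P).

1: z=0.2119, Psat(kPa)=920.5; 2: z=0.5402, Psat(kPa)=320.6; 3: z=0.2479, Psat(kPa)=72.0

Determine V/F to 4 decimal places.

Raoult's law: Kᵢ = Pᵢˢᵃᵗ/P = Pᵢˢᵃᵗ/238.4.
  K_1 = 920.5/238.4 = 3.861158, K_2 = 320.6/238.4 = 1.344799, K_3 = 72.0/238.4 = 0.302013
Rachford–Rice: g(V/F) = Σ zᵢ(Kᵢ−1)/(1+V/F(Kᵢ−1)) = 0.
Check two-phase: ΣzᵢKᵢ = 1.6195 > 1 and Σzᵢ/Kᵢ = 1.2774 > 1, so g(0) = 0.6195 > 0 and g(1) = -0.2774 < 0.
Newton iteration, V/F⁰ = 0.5:
  V/F = 0.5000: g = 0.14252, g' = -0.6253 → V/F = 0.7279
  V/F = 0.7279: g = -0.00618, g' = -0.7227 → V/F = 0.7194
  V/F = 0.7194: g = -0.00004, g' = -0.7139 → V/F = 0.7193
Converged at V/F = 0.7193.

V/F = 0.7193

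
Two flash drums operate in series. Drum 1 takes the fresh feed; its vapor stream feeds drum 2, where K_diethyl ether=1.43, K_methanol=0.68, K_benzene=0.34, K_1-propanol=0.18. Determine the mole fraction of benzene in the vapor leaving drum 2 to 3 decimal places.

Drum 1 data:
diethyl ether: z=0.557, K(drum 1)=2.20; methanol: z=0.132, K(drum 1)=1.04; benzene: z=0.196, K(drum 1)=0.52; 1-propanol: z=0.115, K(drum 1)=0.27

Drum 1:
Material balance + equilibrium reduce to Σ zᵢ(Kᵢ−1)/(1+ψ₁(Kᵢ−1)) = 0.
g(0) = ΣzᵢKᵢ − 1 = 0.496 and g(1) = 1 − Σzᵢ/Kᵢ = -0.183, so a root lies in (0, 1).
Newton–Raphson from ψ₁ = 0.5:
  ψ₁ = 0.500: g = 0.1669, g' = -0.544 → ψ₁ = 0.807
  ψ₁ = 0.807: g = -0.0132, g' = -0.691 → ψ₁ = 0.788
Converged at ψ₁ = 0.788.
Drum-1 compositions:
  diethyl ether: x = 0.286, y = 0.630
  methanol: x = 0.128, y = 0.133
  benzene: x = 0.315, y = 0.164
  1-propanol: x = 0.271, y = 0.073
Drum-2 feed = drum-1 vapor: z₂ = (0.6300, 0.1331, 0.1639, 0.0730).
Drum 2:
Let ψ₂ = V/F and solve Σ zᵢ(Kᵢ−1)/(1+ψ₂(Kᵢ−1)) = 0.
Feasibility: ΣzᵢKᵢ = 1.060, Σzᵢ/Kᵢ = 1.524 — both > 1, two phases present.
Iterate (Newton) starting at ψ₂ = 0.51:
  ψ₂ = 0.510: g = -0.0947, g' = -0.405 → ψ₂ = 0.276
  ψ₂ = 0.276: g = -0.0143, g' = -0.298 → ψ₂ = 0.228
  ψ₂ = 0.228: g = -0.0003, g' = -0.286 → ψ₂ = 0.227
Converged at ψ₂ = 0.227.
  diethyl ether: x = 0.574, y = 0.821
  methanol: x = 0.144, y = 0.098
  benzene: x = 0.193, y = 0.066
  1-propanol: x = 0.090, y = 0.016

y_benzene (drum 2) = 0.066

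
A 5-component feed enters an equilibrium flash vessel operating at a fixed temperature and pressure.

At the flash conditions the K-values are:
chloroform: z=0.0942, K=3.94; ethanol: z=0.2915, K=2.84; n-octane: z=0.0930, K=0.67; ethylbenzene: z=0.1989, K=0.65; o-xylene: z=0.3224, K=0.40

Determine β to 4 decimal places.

β = 0.4913

Material balance + equilibrium reduce to Σ zᵢ(Kᵢ−1)/(1+β(Kᵢ−1)) = 0.
Feasibility: ΣzᵢKᵢ = 1.5196, Σzᵢ/Kᵢ = 1.3774 — both > 1, two phases present.
Iterate (Newton) starting at β = 0.5:
  β = 0.5000: g = -0.00600, g' = -0.6884 → β = 0.4913
Converged at β = 0.4913.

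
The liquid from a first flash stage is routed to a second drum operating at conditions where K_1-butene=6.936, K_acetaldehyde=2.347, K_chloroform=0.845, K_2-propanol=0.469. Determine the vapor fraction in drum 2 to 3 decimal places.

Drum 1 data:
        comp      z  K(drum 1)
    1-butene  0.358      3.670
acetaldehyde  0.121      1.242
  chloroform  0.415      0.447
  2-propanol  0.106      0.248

V/F (drum 2) = 0.734

Drum 1:
Newton–Raphson from ψ₁ = 0.64:
  ψ₁ = 0.640: g = -0.1307, g' = -0.880 → ψ₁ = 0.492
  ψ₁ = 0.492: g = -0.0021, g' = -0.873 → ψ₁ = 0.489
Converged at ψ₁ = 0.489.
Drum-1 compositions:
  1-butene: x = 0.155, y = 0.570
  acetaldehyde: x = 0.108, y = 0.134
  chloroform: x = 0.569, y = 0.254
  2-propanol: x = 0.168, y = 0.042
Drum-2 feed = drum-1 liquid: z₂ = (0.1552, 0.1082, 0.5689, 0.1677).
Drum 2:
Rachford–Rice: g(ψ₂) = Σ zᵢ(Kᵢ−1)/(1+ψ₂(Kᵢ−1)) = 0.
g(0) = ΣzᵢKᵢ − 1 = 0.890 and g(1) = 1 − Σzᵢ/Kᵢ = -0.099, so a root lies in (0, 1).
Iterate (Newton) starting at ψ₂ = 0.5:
  ψ₂ = 0.500: g = 0.1025, g' = -0.521 → ψ₂ = 0.697
  ψ₂ = 0.697: g = 0.0145, g' = -0.396 → ψ₂ = 0.733
  ψ₂ = 0.733: g = 0.0002, g' = -0.385 → ψ₂ = 0.734
Converged at ψ₂ = 0.734.
  1-butene: x = 0.029, y = 0.201
  acetaldehyde: x = 0.054, y = 0.128
  chloroform: x = 0.642, y = 0.542
  2-propanol: x = 0.275, y = 0.129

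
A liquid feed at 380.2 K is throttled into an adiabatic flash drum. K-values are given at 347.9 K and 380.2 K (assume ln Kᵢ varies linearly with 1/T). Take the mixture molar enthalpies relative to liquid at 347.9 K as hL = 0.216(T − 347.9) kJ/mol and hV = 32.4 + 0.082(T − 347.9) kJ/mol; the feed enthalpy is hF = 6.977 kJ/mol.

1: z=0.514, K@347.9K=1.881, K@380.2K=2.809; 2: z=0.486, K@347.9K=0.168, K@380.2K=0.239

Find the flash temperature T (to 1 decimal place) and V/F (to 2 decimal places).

Adiabatic flash: solve Rachford–Rice at each trial T, then check hF = ψ·hV(T) + (1−ψ)·hL(T).
  T = 347.9 K: K = (1.881, 0.168), RR gives ψ = 0.066, H_out = 2.143 kJ/mol
  T = 380.2 K: K = (2.809, 0.239), RR gives ψ = 0.407, H_out = 18.396 kJ/mol
  T = 364.0 K: K = (2.318, 0.202), RR gives ψ = 0.275, H_out = 11.799 kJ/mol
  T = 355.9 K: K = (2.092, 0.184), RR gives ψ = 0.185, H_out = 7.524 kJ/mol
  T = 351.9 K: K = (1.985, 0.176), RR gives ψ = 0.130, H_out = 5.016 kJ/mol
  T = 353.9 K: K = (2.038, 0.180), RR gives ψ = 0.159, H_out = 6.310 kJ/mol
Linear interpolation between T = 353.9 (H_out = 6.310) and T = 355.9 (H_out = 7.524) on hF = 6.977 gives T ≈ 355.0 K, at which ψ = 0.17.

T = 355.0 K, V/F = 0.17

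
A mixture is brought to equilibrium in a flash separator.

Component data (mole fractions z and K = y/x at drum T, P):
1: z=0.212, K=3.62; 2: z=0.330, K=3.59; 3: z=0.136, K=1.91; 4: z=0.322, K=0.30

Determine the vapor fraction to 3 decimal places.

ψ = 0.814

Iterate (Newton) starting at ψ = 0.67:
  ψ = 0.670: g = 0.1665, g' = -1.091 → ψ = 0.823
  ψ = 0.823: g = -0.0116, g' = -1.286 → ψ = 0.814
Converged at ψ = 0.814.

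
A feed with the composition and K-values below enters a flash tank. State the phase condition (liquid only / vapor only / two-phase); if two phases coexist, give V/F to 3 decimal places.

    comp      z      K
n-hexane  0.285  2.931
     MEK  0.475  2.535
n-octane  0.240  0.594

vapor only

ΣzᵢKᵢ = 2.182; Σzᵢ/Kᵢ = 0.689.
Since Σzᵢ/Kᵢ < 1 the mixture is above its dew point — single vapor phase.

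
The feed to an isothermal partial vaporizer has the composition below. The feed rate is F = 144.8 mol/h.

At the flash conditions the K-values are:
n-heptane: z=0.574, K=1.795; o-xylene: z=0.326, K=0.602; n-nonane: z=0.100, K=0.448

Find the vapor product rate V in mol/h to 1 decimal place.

V = 111.5 mol/h

Rachford–Rice: g(V/F) = Σ zᵢ(Kᵢ−1)/(1+V/F(Kᵢ−1)) = 0.
Feasibility: ΣzᵢKᵢ = 1.271, Σzᵢ/Kᵢ = 1.085 — both > 1, two phases present.
Newton–Raphson from V/F = 0.5:
  V/F = 0.500: g = 0.0883, g' = -0.324 → V/F = 0.772
  V/F = 0.772: g = -0.0008, g' = -0.339 → V/F = 0.770
Converged at V/F = 0.770.
Then V = V/F·F = 0.7699·144.8 = 111.5 mol/h and L = F − V = 33.3 mol/h.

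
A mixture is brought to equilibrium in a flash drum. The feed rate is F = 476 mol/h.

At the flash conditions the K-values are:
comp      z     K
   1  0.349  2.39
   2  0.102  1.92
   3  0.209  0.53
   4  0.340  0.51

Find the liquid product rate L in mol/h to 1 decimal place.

L = 236.7 mol/h

Let ψ = V/F and solve Σ zᵢ(Kᵢ−1)/(1+ψ(Kᵢ−1)) = 0.
g(0) = ΣzᵢKᵢ − 1 = 0.314 and g(1) = 1 − Σzᵢ/Kᵢ = -0.260, so a root lies in (0, 1).
Newton iteration, ψ⁰ = 0.55:
  ψ = 0.550: g = -0.0233, g' = -0.492 → ψ = 0.503
Converged at ψ = 0.503.
Then V = ψ·F = 0.5028·476 = 239.3 mol/h and L = F − V = 236.7 mol/h.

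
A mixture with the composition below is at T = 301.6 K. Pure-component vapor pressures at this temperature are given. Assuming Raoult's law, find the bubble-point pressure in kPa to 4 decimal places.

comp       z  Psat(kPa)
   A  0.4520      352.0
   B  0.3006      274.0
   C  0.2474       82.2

At the bubble point ψ → 0, so ΣzᵢKᵢ = 1 with Kᵢ = Pᵢˢᵃᵗ/P ⇒ P = ΣzᵢPᵢˢᵃᵗ.
P = 0.4520·352.0 + 0.3006·274.0 + 0.2474·82.2 = 261.8047 kPa

Pbub = 261.8047 kPa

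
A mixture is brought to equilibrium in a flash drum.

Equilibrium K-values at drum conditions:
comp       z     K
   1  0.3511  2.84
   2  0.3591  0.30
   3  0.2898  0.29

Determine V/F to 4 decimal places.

V/F = 0.1457

Material balance + equilibrium reduce to Σ zᵢ(Kᵢ−1)/(1+V/F(Kᵢ−1)) = 0.
g(0) = ΣzᵢKᵢ − 1 = 0.1889 and g(1) = 1 − Σzᵢ/Kᵢ = -1.3199, so a root lies in (0, 1).
Newton–Raphson from V/F = 0.5:
  V/F = 0.5000: g = -0.36926, g' = -1.0901 → V/F = 0.1613
  V/F = 0.1613: g = -0.01751, g' = -1.1168 → V/F = 0.1456
  V/F = 0.1456: g = 0.00017, g' = -1.1393 → V/F = 0.1457
Converged at V/F = 0.1457.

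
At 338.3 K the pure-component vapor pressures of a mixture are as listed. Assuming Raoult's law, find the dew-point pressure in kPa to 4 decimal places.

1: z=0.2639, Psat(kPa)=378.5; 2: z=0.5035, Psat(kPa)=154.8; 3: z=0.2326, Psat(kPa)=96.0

At the dew point ψ → 1, so Σzᵢ/Kᵢ = 1 with Kᵢ = Pᵢˢᵃᵗ/P ⇒ 1/P = Σzᵢ/Pᵢˢᵃᵗ.
1/P = 0.2639/378.5 + 0.5035/154.8 + 0.2326/96.0 = 0.0063727 ⇒ P = 156.9187 kPa

Pdew = 156.9187 kPa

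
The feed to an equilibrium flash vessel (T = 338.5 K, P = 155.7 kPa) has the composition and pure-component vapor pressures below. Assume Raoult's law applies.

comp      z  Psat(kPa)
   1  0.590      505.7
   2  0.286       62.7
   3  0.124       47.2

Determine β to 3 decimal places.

β = 0.753

Raoult's law: Kᵢ = Pᵢˢᵃᵗ/P = Pᵢˢᵃᵗ/155.7.
  K_1 = 505.7/155.7 = 3.24791, K_2 = 62.7/155.7 = 0.40270, K_3 = 47.2/155.7 = 0.30315
Rachford–Rice: g(β) = Σ zᵢ(Kᵢ−1)/(1+β(Kᵢ−1)) = 0.
Feasibility: ΣzᵢKᵢ = 2.069, Σzᵢ/Kᵢ = 1.301 — both > 1, two phases present.
Newton–Raphson from β = 0.57:
  β = 0.570: g = 0.1790, g' = -0.973 → β = 0.754
  β = 0.754: g = -0.0007, g' = -1.016 → β = 0.753
Converged at β = 0.753.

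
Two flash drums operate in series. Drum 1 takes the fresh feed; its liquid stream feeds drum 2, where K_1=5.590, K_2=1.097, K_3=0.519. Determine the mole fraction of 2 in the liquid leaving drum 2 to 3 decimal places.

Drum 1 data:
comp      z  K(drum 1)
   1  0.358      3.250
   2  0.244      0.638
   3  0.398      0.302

x_2 (drum 2) = 0.265

Drum 1:
Material balance + equilibrium reduce to Σ zᵢ(Kᵢ−1)/(1+ψ₁(Kᵢ−1)) = 0.
g(0) = ΣzᵢKᵢ − 1 = 0.439 and g(1) = 1 − Σzᵢ/Kᵢ = -0.810, so a root lies in (0, 1).
Newton–Raphson from ψ₁ = 0.5:
  ψ₁ = 0.500: g = -0.1555, g' = -0.907 → ψ₁ = 0.328
  ψ₁ = 0.328: g = 0.0025, g' = -0.967 → ψ₁ = 0.331
Converged at ψ₁ = 0.331.
Drum-1 compositions:
  1: x = 0.205, y = 0.667
  2: x = 0.277, y = 0.177
  3: x = 0.518, y = 0.156
Drum-2 feed = drum-1 liquid: z₂ = (0.2052, 0.2772, 0.5176).
Drum 2:
Rachford–Rice: g(ψ₂) = Σ zᵢ(Kᵢ−1)/(1+ψ₂(Kᵢ−1)) = 0.
g(0) = ΣzᵢKᵢ − 1 = 0.720 and g(1) = 1 − Σzᵢ/Kᵢ = -0.287, so a root lies in (0, 1).
Newton iteration, ψ₂⁰ = 0.51:
  ψ₂ = 0.510: g = -0.0224, g' = -0.600 → ψ₂ = 0.473
  ψ₂ = 0.473: g = 0.0006, g' = -0.633 → ψ₂ = 0.474
Converged at ψ₂ = 0.474.
  1: x = 0.065, y = 0.361
  2: x = 0.265, y = 0.291
  3: x = 0.670, y = 0.348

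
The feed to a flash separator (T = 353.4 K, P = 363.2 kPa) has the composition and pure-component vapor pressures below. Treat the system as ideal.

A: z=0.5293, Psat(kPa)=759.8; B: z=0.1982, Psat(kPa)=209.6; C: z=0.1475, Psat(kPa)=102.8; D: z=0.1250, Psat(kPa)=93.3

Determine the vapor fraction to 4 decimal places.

ψ = 0.4322

Raoult's law: Kᵢ = Pᵢˢᵃᵗ/P = Pᵢˢᵃᵗ/363.2.
  K_A = 759.8/363.2 = 2.091960, K_B = 209.6/363.2 = 0.577093, K_C = 102.8/363.2 = 0.283040, K_D = 93.3/363.2 = 0.256883
Material balance + equilibrium reduce to Σ zᵢ(Kᵢ−1)/(1+ψ(Kᵢ−1)) = 0.
Check two-phase: ΣzᵢKᵢ = 1.2955 > 1 and Σzᵢ/Kᵢ = 1.6042 > 1, so g(0) = 0.2955 > 0 and g(1) = -0.6042 < 0.
Newton iteration, ψ⁰ = 0.5:
  ψ = 0.5000: g = -0.04510, g' = -0.6801 → ψ = 0.4337
  ψ = 0.4337: g = -0.00095, g' = -0.6538 → ψ = 0.4322
Converged at ψ = 0.4322.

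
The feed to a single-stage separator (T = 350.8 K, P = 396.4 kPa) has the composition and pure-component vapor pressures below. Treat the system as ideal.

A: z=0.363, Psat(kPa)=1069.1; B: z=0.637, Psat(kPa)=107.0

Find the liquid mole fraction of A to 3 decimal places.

Raoult's law: Kᵢ = Pᵢˢᵃᵗ/P = Pᵢˢᵃᵗ/396.4.
  K_A = 1069.1/396.4 = 2.69702, K_B = 107.0/396.4 = 0.26993
Newton iteration, ψ⁰ = 0.5:
  ψ = 0.500: g = -0.3992, g' = -1.148 → ψ = 0.152
  ψ = 0.152: g = -0.0337, g' = -1.090 → ψ = 0.121
  ψ = 0.121: g = 0.0006, g' = -1.128 → ψ = 0.122
Converged at ψ = 0.122.
Compositions from xᵢ = zᵢ/(1+ψ(Kᵢ−1)), yᵢ = Kᵢxᵢ:
  A: x = 0.301, y = 0.811
  B: x = 0.699, y = 0.189

x_A = 0.301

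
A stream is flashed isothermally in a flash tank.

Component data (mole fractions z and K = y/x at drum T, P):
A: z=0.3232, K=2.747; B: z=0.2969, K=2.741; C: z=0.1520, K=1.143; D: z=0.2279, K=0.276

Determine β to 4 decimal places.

β = 0.8727

Material balance + equilibrium reduce to Σ zᵢ(Kᵢ−1)/(1+β(Kᵢ−1)) = 0.
Feasibility: ΣzᵢKᵢ = 1.9383, Σzᵢ/Kᵢ = 1.1847 — both > 1, two phases present.
Newton–Raphson from β = 0.5:
  β = 0.5000: g = 0.33939, g' = -0.8344 → β = 0.9067
  β = 0.9067: g = -0.04211, g' = -1.2978 → β = 0.8743
  β = 0.8743: g = -0.00190, g' = -1.1852 → β = 0.8727
Converged at β = 0.8727.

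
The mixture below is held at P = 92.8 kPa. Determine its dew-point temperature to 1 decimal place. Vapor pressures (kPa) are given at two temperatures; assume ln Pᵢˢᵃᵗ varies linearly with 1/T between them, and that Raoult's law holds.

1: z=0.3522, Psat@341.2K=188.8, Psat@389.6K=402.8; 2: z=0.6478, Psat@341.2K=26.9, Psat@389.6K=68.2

T = 387.3 K

Dew-point temperature: Σzᵢ·P/Pᵢˢᵃᵗ(T) = 1. Interpolate ln Pᵢˢᵃᵗ = aᵢ + bᵢ/T.
  T = 341.2 K: ΣzᵢP/Pᵢˢᵃᵗ = 2.4079
  T = 389.6 K: ΣzᵢP/Pᵢˢᵃᵗ = 0.9626
  T = 365.4 K: ΣzᵢP/Pᵢˢᵃᵗ = 1.4765
  T = 377.5 K: ΣzᵢP/Pᵢˢᵃᵗ = 1.1840
  T = 383.6 K: ΣzᵢP/Pᵢˢᵃᵗ = 1.0649
  T = 386.6 K: ΣzᵢP/Pᵢˢᵃᵗ = 1.0121
  T = 388.1 K: ΣzᵢP/Pᵢˢᵃᵗ = 0.9869
Interpolating between 386.6 K and 388.1 K gives T ≈ 387.3 K.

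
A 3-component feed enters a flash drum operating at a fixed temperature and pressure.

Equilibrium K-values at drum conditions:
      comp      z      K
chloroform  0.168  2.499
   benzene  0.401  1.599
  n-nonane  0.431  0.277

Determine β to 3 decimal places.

Let β = V/F and solve Σ zᵢ(Kᵢ−1)/(1+β(Kᵢ−1)) = 0.
Feasibility: ΣzᵢKᵢ = 1.180, Σzᵢ/Kᵢ = 1.874 — both > 1, two phases present.
Iterate (Newton) starting at β = 0.5:
  β = 0.500: g = -0.1593, g' = -0.761 → β = 0.291
  β = 0.291: g = -0.0146, g' = -0.649 → β = 0.268
Converged at β = 0.268.

β = 0.268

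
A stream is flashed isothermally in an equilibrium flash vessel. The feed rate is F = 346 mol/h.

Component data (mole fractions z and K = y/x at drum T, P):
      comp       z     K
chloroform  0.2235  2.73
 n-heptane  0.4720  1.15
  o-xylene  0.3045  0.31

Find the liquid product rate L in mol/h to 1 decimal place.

Rachford–Rice: g(ψ) = Σ zᵢ(Kᵢ−1)/(1+ψ(Kᵢ−1)) = 0.
g(0) = ΣzᵢKᵢ − 1 = 0.2474 and g(1) = 1 − Σzᵢ/Kᵢ = -0.4746, so a root lies in (0, 1).
Iterate (Newton) starting at ψ = 0.5:
  ψ = 0.5000: g = -0.04759, g' = -0.5394 → ψ = 0.4118
  ψ = 0.4118: g = -0.00101, g' = -0.5204 → ψ = 0.4098
Converged at ψ = 0.4098.
Then V = ψ·F = 0.4098·346 = 141.8 mol/h and L = F − V = 204.2 mol/h.

L = 204.2 mol/h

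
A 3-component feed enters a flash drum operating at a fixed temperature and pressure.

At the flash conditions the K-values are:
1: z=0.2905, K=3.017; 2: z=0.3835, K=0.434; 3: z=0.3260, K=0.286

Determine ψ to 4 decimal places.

Material balance + equilibrium reduce to Σ zᵢ(Kᵢ−1)/(1+ψ(Kᵢ−1)) = 0.
Check two-phase: ΣzᵢKᵢ = 1.1361 > 1 and Σzᵢ/Kᵢ = 2.1198 > 1, so g(0) = 0.1361 > 0 and g(1) = -1.1198 < 0.
Newton–Raphson from ψ = 0.5:
  ψ = 0.5000: g = -0.37300, g' = -0.9339 → ψ = 0.1006
  ψ = 0.1006: g = 0.00616, g' = -1.1478 → ψ = 0.1060
Converged at ψ = 0.1060.

ψ = 0.1060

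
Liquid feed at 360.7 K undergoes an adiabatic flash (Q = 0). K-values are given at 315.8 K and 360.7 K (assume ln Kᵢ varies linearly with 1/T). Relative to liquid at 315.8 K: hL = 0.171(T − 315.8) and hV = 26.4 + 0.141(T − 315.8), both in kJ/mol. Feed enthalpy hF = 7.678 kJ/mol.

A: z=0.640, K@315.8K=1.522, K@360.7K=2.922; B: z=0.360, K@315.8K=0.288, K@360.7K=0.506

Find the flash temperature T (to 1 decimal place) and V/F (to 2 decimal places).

T = 317.7 K, V/F = 0.28

Adiabatic flash: solve Rachford–Rice at each trial T, then check hF = ψ·hV(T) + (1−ψ)·hL(T).
  T = 315.8 K: K = (1.522, 0.288), RR gives ψ = 0.209, H_out = 5.523 kJ/mol
  T = 360.7 K: K = (2.922, 0.506), RR gives ψ = 1.000, H_out = 32.731 kJ/mol
  T = 338.2 K: K = (2.153, 0.389), RR gives ψ = 0.735, H_out = 22.737 kJ/mol
  T = 327.0 K: K = (1.821, 0.336), RR gives ψ = 0.526, H_out = 15.623 kJ/mol
  T = 321.4 K: K = (1.667, 0.312), RR gives ψ = 0.390, H_out = 11.199 kJ/mol
  T = 318.6 K: K = (1.594, 0.300), RR gives ψ = 0.308, H_out = 8.572 kJ/mol
  T = 317.2 K: K = (1.558, 0.294), RR gives ψ = 0.261, H_out = 7.110 kJ/mol
Linear interpolation between T = 317.2 (H_out = 7.110) and T = 318.6 (H_out = 8.572) on hF = 7.678 gives T ≈ 317.7 K, at which ψ = 0.28.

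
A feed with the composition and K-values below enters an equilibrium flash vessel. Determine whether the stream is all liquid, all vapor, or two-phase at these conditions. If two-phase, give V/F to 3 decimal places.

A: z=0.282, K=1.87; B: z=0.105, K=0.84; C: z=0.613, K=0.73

ΣzᵢKᵢ = 1.063; Σzᵢ/Kᵢ = 1.116.
Both exceed 1, so a two-phase solution exists.
Iterate (Newton) starting at ψ = 0.54:
  ψ = 0.540: g = -0.0452, g' = -0.163 → ψ = 0.263
  ψ = 0.263: g = 0.0040, g' = -0.196 → ψ = 0.283
Converged at ψ = 0.283.

two-phase, V/F = 0.283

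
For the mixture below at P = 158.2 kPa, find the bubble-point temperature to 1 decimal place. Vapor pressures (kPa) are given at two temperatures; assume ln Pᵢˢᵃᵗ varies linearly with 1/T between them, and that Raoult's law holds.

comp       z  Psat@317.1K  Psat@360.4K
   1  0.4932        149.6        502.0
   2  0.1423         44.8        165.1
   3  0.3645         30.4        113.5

T = 335.1 K

Bubble-point temperature: ΣzᵢPᵢˢᵃᵗ(T) = P. Interpolate ln Pᵢˢᵃᵗ = aᵢ + bᵢ/T.
  T = 317.1 K: ΣzᵢPᵢˢᵃᵗ = 91.24 kPa
  T = 360.4 K: ΣzᵢPᵢˢᵃᵗ = 312.45 kPa
  T = 338.8 K: ΣzᵢPᵢˢᵃᵗ = 175.83 kPa
  T = 328.0 K: ΣzᵢPᵢˢᵃᵗ = 128.23 kPa
  T = 333.4 K: ΣzᵢPᵢˢᵃᵗ = 150.53 kPa
  T = 336.1 K: ΣzᵢPᵢˢᵃᵗ = 162.79 kPa
Interpolating between 333.4 K and 336.1 K gives T ≈ 335.1 K.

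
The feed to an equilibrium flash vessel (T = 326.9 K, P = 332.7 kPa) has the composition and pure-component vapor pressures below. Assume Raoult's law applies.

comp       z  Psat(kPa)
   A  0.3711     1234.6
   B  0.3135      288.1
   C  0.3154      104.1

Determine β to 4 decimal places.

Raoult's law: Kᵢ = Pᵢˢᵃᵗ/P = Pᵢˢᵃᵗ/332.7.
  K_A = 1234.6/332.7 = 3.710851, K_B = 288.1/332.7 = 0.865945, K_C = 104.1/332.7 = 0.312894
Newton iteration, β⁰ = 0.43:
  β = 0.4300: g = 0.11233, g' = -0.8878 → β = 0.5565
  β = 0.5565: g = 0.00470, g' = -0.8303 → β = 0.5622
Converged at β = 0.5622.

β = 0.5622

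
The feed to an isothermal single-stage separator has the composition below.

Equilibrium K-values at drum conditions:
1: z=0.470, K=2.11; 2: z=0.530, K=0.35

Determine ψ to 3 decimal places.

ψ = 0.246

Material balance + equilibrium reduce to Σ zᵢ(Kᵢ−1)/(1+ψ(Kᵢ−1)) = 0.
Feasibility: ΣzᵢKᵢ = 1.177, Σzᵢ/Kᵢ = 1.737 — both > 1, two phases present.
Binary case is linear: z₁(K₁−1)(1+ψ(K₂−1)) + z₂(K₂−1)(1+ψ(K₁−1)) = 0
⇒ ψ = [z₁(K₁−1)+z₂(K₂−1)] / [−(K₁−1)(K₂−1)] = 0.1772/0.7215 = 0.246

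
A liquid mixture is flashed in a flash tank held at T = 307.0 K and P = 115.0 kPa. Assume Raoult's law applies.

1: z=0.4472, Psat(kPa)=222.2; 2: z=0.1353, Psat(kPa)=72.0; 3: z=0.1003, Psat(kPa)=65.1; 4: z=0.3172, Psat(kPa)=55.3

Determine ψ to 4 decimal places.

ψ = 0.3589

Raoult's law: Kᵢ = Pᵢˢᵃᵗ/P = Pᵢˢᵃᵗ/115.0.
  K_1 = 222.2/115.0 = 1.932174, K_2 = 72.0/115.0 = 0.626087, K_3 = 65.1/115.0 = 0.566087, K_4 = 55.3/115.0 = 0.480870
Let ψ = V/F and solve Σ zᵢ(Kᵢ−1)/(1+ψ(Kᵢ−1)) = 0.
Check two-phase: ΣzᵢKᵢ = 1.1581 > 1 and Σzᵢ/Kᵢ = 1.2844 > 1, so g(0) = 0.1581 > 0 and g(1) = -0.2844 < 0.
Iterate (Newton) starting at ψ = 0.5:
  ψ = 0.5000: g = -0.05586, g' = -0.3961 → ψ = 0.3590
  ψ = 0.3590: g = -0.00003, g' = -0.3990 → ψ = 0.3589
Converged at ψ = 0.3589.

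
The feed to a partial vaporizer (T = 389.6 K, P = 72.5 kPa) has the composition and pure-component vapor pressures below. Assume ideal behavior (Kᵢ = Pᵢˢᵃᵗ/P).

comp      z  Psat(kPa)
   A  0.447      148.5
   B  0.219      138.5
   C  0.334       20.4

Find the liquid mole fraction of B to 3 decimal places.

Raoult's law: Kᵢ = Pᵢˢᵃᵗ/P = Pᵢˢᵃᵗ/72.5.
  K_A = 148.5/72.5 = 2.04828, K_B = 138.5/72.5 = 1.91034, K_C = 20.4/72.5 = 0.28138
Material balance + equilibrium reduce to Σ zᵢ(Kᵢ−1)/(1+ψ(Kᵢ−1)) = 0.
Feasibility: ΣzᵢKᵢ = 1.428, Σzᵢ/Kᵢ = 1.520 — both > 1, two phases present.
Newton–Raphson from ψ = 0.5:
  ψ = 0.500: g = 0.0698, g' = -0.717 → ψ = 0.597
  ψ = 0.597: g = -0.0032, g' = -0.791 → ψ = 0.593
Converged at ψ = 0.593.
Compositions from xᵢ = zᵢ/(1+ψ(Kᵢ−1)), yᵢ = Kᵢxᵢ:
  A: x = 0.276, y = 0.565
  B: x = 0.142, y = 0.272
  C: x = 0.582, y = 0.164

x_B = 0.142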